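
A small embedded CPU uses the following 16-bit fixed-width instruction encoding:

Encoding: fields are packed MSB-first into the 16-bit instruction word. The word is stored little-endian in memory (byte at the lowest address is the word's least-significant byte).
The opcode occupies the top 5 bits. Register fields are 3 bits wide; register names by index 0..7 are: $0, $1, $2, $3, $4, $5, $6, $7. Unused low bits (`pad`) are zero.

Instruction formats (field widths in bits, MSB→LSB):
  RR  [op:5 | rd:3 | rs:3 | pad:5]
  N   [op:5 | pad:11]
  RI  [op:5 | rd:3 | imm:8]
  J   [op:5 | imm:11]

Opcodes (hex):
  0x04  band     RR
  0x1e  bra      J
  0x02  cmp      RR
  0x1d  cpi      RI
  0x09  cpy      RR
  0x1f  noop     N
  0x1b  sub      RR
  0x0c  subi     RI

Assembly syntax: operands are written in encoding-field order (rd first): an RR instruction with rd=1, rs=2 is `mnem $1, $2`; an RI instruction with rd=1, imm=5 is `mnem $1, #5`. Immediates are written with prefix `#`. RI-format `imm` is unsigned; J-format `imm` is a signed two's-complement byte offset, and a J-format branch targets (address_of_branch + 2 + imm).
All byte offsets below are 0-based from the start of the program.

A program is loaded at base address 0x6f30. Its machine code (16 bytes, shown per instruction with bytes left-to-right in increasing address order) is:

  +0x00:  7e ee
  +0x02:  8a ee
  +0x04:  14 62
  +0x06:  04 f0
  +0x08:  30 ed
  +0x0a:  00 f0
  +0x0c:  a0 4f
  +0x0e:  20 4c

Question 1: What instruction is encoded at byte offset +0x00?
cpi $6, #126

off 0x00: read 7e ee as little → 0xee7e
  opcode bits[15:11]=0x1d: cpi/RI
  rd: (w>>8)&0x7=0x6 → $6
  imm: (w>>0)&0xff=0x7e → #126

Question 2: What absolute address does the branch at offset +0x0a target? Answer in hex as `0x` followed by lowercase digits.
+0x0a: 00 f0 ⇒ word 0xf000 (little)
  op=0xf000>>11=0x1e ⇒ bra (J)
  imm@[10:0]=0x0 ⇒ #0
  target = base 0x6f30 + off 0x0a + 2 + imm 0 = 0x6f3c

0x6f3c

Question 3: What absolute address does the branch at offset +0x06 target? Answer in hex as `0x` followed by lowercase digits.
0x6f3c

[06] 04 f0 → 0xf004
  op=0xf004>>11=0x1e ⇒ bra (J)
  imm@[10:0]=0x4 ⇒ #4
  target = base 0x6f30 + off 0x06 + 2 + imm 4 = 0x6f3c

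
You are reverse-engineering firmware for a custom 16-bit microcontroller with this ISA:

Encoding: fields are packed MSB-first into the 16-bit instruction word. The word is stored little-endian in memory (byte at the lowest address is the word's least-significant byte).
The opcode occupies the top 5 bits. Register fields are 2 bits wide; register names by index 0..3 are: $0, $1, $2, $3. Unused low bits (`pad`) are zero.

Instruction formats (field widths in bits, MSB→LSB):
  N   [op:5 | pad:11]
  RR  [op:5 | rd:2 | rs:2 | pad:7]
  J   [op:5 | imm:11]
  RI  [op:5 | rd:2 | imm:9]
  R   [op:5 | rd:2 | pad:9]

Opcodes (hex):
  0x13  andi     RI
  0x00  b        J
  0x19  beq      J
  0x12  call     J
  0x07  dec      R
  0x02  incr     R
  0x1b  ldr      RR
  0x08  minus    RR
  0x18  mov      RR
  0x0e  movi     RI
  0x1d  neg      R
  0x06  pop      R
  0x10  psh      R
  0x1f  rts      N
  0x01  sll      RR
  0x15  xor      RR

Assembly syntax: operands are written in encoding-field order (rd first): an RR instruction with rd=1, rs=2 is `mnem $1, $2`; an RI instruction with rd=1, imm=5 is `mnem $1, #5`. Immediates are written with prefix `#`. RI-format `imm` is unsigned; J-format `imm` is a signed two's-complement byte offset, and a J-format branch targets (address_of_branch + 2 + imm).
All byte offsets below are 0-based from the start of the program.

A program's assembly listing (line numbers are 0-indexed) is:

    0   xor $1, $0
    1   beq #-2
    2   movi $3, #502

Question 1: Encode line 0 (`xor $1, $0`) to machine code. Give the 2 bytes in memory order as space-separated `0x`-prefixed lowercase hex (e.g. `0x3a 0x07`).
0x00 0xaa

0. xor fields op=0x15:5|rd=1:2|rs=0:2|pad=0:7 → word aa00h → 00 aa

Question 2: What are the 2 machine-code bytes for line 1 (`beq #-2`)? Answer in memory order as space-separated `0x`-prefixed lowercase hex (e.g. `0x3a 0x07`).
0xfe 0xcf

1. beq fields op=0x19:5|imm=-2:11 → word cffeh → fe cf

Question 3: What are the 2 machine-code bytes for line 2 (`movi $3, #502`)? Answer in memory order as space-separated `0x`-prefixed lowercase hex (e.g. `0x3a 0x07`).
line 2 (movi): pack op=0xe:5|rd=3:2|imm=502:9 = 0x77f6; little→ f6 77

0xf6 0x77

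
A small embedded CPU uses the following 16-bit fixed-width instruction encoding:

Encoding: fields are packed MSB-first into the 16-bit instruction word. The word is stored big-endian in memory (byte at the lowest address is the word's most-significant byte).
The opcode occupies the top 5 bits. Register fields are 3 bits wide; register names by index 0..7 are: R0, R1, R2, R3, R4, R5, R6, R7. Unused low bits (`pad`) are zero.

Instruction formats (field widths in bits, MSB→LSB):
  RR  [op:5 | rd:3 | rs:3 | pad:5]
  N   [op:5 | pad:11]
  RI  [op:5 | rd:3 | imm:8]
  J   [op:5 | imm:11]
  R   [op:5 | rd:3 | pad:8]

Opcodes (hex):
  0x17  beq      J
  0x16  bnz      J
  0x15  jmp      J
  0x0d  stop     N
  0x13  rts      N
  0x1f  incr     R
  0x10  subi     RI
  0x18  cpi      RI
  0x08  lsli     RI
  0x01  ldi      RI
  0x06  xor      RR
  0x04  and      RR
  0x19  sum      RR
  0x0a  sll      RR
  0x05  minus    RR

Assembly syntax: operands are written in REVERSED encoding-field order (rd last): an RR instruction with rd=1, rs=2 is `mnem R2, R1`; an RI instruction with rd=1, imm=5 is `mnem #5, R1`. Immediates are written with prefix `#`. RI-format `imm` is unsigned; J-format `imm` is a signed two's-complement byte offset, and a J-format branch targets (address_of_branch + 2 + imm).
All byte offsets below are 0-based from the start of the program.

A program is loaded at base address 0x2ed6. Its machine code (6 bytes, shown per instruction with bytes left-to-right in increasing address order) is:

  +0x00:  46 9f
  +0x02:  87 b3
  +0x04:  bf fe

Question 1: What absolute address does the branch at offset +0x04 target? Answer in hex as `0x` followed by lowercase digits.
0x2eda

@+04  big-endian(bf fe) = 0xbffe
  top 5b → 0x17 → beq [J]
  imm: (w>>0)&0x7ff=0x7fe (s11→-2) → #-2
  target = base 0x2ed6 + off 0x04 + 2 + imm -2 = 0x2eda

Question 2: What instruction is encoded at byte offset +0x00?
@+00  big-endian(46 9f) = 0x469f
  op=0x469f>>11=0x8 ⇒ lsli (RI)
  rd: (w>>8)&0x7=0x6 → R6
  imm: (w>>0)&0xff=0x9f → #159

lsli #159, R6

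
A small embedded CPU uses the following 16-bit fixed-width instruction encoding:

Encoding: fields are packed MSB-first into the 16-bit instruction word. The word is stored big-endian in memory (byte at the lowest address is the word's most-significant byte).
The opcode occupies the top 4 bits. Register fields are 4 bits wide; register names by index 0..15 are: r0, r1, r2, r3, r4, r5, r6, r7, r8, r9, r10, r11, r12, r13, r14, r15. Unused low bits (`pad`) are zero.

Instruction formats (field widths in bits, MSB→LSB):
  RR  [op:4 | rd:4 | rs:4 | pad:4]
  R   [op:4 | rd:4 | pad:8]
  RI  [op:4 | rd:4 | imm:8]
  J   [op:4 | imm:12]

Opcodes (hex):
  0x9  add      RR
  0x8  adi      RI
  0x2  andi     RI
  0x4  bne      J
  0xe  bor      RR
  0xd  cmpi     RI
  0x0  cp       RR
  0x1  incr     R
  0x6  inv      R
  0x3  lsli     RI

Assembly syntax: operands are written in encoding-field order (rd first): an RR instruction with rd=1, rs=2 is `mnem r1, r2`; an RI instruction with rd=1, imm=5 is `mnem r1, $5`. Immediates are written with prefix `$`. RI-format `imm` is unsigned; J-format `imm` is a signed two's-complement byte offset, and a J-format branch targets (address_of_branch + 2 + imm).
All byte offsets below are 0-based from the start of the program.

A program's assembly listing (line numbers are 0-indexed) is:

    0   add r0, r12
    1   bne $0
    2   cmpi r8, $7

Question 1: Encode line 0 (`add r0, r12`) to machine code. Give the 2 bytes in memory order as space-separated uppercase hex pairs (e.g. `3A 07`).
90 C0

L0: add op=0x9:4|rd=0:4|rs=12:4|pad=0:4 ⇒ 0x90c0 ⇒ big 90 c0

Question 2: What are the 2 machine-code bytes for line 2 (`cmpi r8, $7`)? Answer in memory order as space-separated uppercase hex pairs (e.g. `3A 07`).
2. cmpi fields op=0xd:4|rd=8:4|imm=7:8 → word d807h → d8 07

D8 07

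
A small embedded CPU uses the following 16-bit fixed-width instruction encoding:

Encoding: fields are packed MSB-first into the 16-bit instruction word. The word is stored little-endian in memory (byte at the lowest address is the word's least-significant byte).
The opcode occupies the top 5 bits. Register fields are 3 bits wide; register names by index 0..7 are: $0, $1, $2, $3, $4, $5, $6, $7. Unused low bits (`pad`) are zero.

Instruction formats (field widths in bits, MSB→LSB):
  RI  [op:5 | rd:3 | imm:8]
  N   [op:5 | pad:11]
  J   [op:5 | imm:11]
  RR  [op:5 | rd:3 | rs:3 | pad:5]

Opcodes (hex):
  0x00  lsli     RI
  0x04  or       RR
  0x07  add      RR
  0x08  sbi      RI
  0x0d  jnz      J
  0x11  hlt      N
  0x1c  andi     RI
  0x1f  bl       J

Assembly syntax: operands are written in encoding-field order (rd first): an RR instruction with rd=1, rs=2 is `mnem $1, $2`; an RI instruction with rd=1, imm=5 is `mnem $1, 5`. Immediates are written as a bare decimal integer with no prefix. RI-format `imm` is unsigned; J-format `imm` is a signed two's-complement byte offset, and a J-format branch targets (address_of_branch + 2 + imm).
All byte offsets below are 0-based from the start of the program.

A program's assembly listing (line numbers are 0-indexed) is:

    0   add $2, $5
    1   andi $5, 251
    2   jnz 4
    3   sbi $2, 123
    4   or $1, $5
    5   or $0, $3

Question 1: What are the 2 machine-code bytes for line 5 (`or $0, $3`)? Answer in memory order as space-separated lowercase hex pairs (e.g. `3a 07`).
60 20

L5: or op=0x4:5|rd=0:3|rs=3:3|pad=0:5 ⇒ 0x2060 ⇒ little 60 20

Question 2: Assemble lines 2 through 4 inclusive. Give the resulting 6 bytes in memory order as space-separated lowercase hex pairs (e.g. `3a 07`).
04 68 7b 42 a0 21

2. jnz fields op=0xd:5|imm=4:11 → word 6804h → 04 68
3. sbi fields op=0x8:5|rd=2:3|imm=123:8 → word 427bh → 7b 42
4. or fields op=0x4:5|rd=1:3|rs=5:3|pad=0:5 → word 21a0h → a0 21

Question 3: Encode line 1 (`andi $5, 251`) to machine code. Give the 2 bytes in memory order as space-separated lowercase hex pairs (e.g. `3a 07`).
1. andi fields op=0x1c:5|rd=5:3|imm=251:8 → word e5fbh → fb e5

fb e5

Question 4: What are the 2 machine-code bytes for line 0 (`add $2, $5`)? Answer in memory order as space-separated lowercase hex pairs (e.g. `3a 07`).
line 0 (add): pack op=0x7:5|rd=2:3|rs=5:3|pad=0:5 = 0x3aa0; little→ a0 3a

a0 3a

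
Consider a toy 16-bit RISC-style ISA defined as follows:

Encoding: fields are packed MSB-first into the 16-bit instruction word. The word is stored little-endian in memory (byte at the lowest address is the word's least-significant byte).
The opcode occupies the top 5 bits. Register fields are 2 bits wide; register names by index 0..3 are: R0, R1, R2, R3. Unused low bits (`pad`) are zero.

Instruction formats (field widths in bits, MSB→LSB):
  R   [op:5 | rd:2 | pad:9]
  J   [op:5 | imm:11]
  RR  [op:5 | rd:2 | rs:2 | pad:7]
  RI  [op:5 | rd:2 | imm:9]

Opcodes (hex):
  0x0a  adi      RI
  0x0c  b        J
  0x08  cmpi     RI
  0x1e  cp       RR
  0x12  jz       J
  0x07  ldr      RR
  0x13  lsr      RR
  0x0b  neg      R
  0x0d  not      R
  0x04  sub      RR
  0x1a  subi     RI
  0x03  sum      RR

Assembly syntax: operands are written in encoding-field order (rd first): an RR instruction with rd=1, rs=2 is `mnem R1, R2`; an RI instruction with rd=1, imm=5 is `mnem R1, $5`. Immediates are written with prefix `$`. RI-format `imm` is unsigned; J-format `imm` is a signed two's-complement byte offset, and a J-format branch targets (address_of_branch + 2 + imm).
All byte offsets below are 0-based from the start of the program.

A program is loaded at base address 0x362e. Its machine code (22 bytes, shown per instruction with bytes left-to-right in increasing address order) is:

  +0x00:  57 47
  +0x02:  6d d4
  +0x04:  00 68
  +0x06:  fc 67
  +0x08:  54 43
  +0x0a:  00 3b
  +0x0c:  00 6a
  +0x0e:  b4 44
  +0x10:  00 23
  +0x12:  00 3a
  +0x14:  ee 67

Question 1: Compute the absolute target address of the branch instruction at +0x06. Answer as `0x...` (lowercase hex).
@+06  little-endian(fc 67) = 0x67fc
  opcode bits[15:11]=0xc: b/J
  [10:0] imm=2044 (s11→-4) = $-4
  target = base 0x362e + off 0x06 + 2 + imm -4 = 0x3632

0x3632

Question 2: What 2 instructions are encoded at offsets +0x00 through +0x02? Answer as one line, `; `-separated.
cmpi R3, $343; subi R2, $109

+0x00: 57 47 ⇒ word 0x4757 (little)
  top 5b → 0x8 → cmpi [RI]
  rd: (w>>9)&0x3=0x3 → R3
  imm: (w>>0)&0x1ff=0x157 → $343
+0x02: 6d d4 ⇒ word 0xd46d (little)
  top 5b → 0x1a → subi [RI]
  rd: (w>>9)&0x3=0x2 → R2
  imm: (w>>0)&0x1ff=0x6d → $109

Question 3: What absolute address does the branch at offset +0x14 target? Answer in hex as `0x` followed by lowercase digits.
[14] ee 67 → 0x67ee
  top 5b → 0xc → b [J]
  imm: (w>>0)&0x7ff=0x7ee (s11→-18) → $-18
  target = base 0x362e + off 0x14 + 2 + imm -18 = 0x3632

0x3632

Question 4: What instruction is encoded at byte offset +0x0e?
cmpi R2, $180

@+0e  little-endian(b4 44) = 0x44b4
  opcode bits[15:11]=0x8: cmpi/RI
  rd@[10:9]=0x2 ⇒ R2
  imm@[8:0]=0xb4 ⇒ $180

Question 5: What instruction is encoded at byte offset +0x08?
cmpi R1, $340

[08] 54 43 → 0x4354
  opcode bits[15:11]=0x8: cmpi/RI
  rd: (w>>9)&0x3=0x1 → R1
  imm: (w>>0)&0x1ff=0x154 → $340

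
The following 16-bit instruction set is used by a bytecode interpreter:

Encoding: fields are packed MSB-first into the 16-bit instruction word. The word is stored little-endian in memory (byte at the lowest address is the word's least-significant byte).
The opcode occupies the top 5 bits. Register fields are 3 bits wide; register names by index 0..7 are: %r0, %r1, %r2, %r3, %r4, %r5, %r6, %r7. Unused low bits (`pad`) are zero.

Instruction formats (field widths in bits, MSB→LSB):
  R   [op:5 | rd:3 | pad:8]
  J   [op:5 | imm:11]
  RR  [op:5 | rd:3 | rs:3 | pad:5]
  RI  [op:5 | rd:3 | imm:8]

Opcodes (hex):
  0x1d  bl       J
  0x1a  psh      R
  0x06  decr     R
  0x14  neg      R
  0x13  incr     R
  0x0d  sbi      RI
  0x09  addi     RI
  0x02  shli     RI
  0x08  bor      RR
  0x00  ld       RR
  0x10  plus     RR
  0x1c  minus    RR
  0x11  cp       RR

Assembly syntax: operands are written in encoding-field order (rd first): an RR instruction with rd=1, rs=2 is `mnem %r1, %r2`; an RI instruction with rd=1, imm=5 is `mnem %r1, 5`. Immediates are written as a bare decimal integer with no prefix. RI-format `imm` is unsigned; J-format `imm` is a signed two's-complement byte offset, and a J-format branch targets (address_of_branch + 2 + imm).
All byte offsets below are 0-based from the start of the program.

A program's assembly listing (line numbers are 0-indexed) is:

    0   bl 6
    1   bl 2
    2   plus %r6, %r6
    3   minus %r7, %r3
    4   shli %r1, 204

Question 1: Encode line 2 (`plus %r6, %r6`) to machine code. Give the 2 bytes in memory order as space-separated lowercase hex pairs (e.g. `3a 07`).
L2: plus op=0x10:5|rd=6:3|rs=6:3|pad=0:5 ⇒ 0x86c0 ⇒ little c0 86

c0 86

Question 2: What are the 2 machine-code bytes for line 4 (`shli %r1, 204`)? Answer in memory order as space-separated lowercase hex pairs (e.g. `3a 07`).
4. shli fields op=0x2:5|rd=1:3|imm=204:8 → word 11cch → cc 11

cc 11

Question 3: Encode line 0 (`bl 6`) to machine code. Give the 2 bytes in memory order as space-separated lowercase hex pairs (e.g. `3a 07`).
0. bl fields op=0x1d:5|imm=6:11 → word e806h → 06 e8

06 e8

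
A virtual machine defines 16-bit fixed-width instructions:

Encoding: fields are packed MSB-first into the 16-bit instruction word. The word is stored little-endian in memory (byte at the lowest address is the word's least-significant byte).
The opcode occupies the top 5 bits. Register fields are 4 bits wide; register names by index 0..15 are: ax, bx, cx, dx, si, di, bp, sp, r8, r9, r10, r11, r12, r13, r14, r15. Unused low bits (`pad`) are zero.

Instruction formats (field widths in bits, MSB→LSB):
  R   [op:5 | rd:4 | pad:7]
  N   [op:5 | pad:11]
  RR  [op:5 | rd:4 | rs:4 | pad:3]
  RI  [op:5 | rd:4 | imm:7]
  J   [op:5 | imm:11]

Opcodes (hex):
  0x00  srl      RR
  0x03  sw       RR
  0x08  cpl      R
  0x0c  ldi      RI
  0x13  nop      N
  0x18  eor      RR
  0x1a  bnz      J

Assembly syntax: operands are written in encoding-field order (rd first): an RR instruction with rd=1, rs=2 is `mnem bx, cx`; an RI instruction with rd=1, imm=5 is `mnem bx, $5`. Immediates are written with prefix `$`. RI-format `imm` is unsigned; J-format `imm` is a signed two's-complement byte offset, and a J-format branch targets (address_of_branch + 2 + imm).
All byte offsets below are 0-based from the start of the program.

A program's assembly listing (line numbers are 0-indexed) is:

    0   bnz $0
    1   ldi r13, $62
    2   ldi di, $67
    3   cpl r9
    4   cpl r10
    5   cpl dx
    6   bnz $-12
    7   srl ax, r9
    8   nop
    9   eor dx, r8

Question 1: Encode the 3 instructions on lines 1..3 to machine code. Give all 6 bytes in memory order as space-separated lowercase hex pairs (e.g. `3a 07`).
line 1 (ldi): pack op=0xc:5|rd=13:4|imm=62:7 = 0x66be; little→ be 66
line 2 (ldi): pack op=0xc:5|rd=5:4|imm=67:7 = 0x62c3; little→ c3 62
line 3 (cpl): pack op=0x8:5|rd=9:4|pad=0:7 = 0x4480; little→ 80 44

be 66 c3 62 80 44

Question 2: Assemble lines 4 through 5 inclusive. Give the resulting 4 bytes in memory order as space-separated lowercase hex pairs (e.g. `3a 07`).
L4: cpl op=0x8:5|rd=10:4|pad=0:7 ⇒ 0x4500 ⇒ little 00 45
L5: cpl op=0x8:5|rd=3:4|pad=0:7 ⇒ 0x4180 ⇒ little 80 41

00 45 80 41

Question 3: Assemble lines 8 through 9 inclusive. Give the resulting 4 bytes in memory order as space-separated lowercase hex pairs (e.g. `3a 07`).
L8: nop op=0x13:5|pad=0:11 ⇒ 0x9800 ⇒ little 00 98
L9: eor op=0x18:5|rd=3:4|rs=8:4|pad=0:3 ⇒ 0xc1c0 ⇒ little c0 c1

00 98 c0 c1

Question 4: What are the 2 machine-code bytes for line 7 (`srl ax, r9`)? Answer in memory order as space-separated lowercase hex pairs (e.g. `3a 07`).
7. srl fields op=0x0:5|rd=0:4|rs=9:4|pad=0:3 → word 0048h → 48 00

48 00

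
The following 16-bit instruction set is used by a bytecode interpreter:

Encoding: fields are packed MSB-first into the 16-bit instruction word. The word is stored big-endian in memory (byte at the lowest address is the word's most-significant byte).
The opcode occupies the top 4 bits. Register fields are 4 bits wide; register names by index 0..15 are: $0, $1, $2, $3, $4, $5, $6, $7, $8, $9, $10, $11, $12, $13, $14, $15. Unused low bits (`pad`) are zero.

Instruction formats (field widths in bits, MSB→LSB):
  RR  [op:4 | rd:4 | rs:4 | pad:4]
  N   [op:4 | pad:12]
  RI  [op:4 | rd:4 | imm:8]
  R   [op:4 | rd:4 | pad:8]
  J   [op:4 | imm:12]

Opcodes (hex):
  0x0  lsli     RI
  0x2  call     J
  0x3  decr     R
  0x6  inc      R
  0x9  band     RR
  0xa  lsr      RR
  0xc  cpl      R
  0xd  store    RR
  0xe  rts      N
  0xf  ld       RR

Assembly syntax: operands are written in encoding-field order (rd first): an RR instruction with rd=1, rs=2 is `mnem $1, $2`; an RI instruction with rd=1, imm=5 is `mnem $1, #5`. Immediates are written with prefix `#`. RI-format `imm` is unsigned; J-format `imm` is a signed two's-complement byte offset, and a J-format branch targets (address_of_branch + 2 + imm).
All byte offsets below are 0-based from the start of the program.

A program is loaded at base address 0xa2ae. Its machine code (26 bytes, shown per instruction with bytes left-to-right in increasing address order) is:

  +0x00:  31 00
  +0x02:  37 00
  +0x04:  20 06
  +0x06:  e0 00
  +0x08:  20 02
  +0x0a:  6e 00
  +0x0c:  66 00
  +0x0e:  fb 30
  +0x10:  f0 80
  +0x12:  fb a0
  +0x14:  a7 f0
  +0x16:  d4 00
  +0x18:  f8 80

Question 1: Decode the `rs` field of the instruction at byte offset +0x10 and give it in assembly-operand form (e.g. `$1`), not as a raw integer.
@+10  big-endian(f0 80) = 0xf080
  op=0xf080>>12=0xf ⇒ ld (RR)
  [11:8] rd=0 = $0
  [7:4] rs=8 = $8

$8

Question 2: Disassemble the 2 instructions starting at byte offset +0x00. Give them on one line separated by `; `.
decr $1; decr $7

[00] 31 00 → 0x3100
  opcode bits[15:12]=0x3: decr/R
  rd@[11:8]=0x1 ⇒ $1
[02] 37 00 → 0x3700
  opcode bits[15:12]=0x3: decr/R
  rd@[11:8]=0x7 ⇒ $7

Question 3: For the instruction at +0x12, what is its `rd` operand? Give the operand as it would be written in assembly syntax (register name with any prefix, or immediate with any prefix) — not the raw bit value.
$11

+0x12: fb a0 ⇒ word 0xfba0 (big)
  opcode bits[15:12]=0xf: ld/RR
  [11:8] rd=11 = $11
  [7:4] rs=10 = $10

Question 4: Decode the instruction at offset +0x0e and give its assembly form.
ld $11, $3

@+0e  big-endian(fb 30) = 0xfb30
  opcode bits[15:12]=0xf: ld/RR
  [11:8] rd=11 = $11
  [7:4] rs=3 = $3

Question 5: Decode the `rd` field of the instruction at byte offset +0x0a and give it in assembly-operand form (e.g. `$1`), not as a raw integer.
[0a] 6e 00 → 0x6e00
  top 4b → 0x6 → inc [R]
  rd@[11:8]=0xe ⇒ $14

$14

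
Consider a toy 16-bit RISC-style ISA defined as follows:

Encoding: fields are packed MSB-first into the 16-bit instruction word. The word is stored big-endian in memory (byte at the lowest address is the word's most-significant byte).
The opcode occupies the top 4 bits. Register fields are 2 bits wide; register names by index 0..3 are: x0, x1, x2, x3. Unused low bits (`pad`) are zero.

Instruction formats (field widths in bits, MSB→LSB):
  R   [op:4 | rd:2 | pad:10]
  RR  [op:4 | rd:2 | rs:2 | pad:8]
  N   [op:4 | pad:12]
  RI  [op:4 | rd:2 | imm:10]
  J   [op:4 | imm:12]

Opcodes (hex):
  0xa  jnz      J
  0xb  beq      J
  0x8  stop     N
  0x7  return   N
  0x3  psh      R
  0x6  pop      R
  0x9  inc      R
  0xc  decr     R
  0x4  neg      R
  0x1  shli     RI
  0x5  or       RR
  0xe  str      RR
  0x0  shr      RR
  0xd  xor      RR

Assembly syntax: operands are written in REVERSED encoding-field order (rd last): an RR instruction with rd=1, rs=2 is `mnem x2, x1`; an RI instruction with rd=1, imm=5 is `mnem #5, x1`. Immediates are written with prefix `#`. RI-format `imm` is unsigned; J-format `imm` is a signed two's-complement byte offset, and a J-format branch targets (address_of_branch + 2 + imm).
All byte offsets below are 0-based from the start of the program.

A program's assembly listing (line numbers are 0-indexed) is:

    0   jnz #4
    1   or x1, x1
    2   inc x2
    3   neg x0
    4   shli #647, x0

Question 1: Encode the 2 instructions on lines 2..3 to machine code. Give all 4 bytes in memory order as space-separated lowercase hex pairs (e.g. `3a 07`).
98 00 40 00

L2: inc op=0x9:4|rd=2:2|pad=0:10 ⇒ 0x9800 ⇒ big 98 00
L3: neg op=0x4:4|rd=0:2|pad=0:10 ⇒ 0x4000 ⇒ big 40 00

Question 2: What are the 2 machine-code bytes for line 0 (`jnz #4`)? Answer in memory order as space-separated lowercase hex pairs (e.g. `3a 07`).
line 0 (jnz): pack op=0xa:4|imm=4:12 = 0xa004; big→ a0 04

a0 04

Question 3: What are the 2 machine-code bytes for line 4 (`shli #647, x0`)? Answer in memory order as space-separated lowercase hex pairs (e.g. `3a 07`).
line 4 (shli): pack op=0x1:4|rd=0:2|imm=647:10 = 0x1287; big→ 12 87

12 87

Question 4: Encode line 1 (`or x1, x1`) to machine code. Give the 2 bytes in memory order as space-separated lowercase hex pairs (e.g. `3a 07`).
55 00

line 1 (or): pack op=0x5:4|rd=1:2|rs=1:2|pad=0:8 = 0x5500; big→ 55 00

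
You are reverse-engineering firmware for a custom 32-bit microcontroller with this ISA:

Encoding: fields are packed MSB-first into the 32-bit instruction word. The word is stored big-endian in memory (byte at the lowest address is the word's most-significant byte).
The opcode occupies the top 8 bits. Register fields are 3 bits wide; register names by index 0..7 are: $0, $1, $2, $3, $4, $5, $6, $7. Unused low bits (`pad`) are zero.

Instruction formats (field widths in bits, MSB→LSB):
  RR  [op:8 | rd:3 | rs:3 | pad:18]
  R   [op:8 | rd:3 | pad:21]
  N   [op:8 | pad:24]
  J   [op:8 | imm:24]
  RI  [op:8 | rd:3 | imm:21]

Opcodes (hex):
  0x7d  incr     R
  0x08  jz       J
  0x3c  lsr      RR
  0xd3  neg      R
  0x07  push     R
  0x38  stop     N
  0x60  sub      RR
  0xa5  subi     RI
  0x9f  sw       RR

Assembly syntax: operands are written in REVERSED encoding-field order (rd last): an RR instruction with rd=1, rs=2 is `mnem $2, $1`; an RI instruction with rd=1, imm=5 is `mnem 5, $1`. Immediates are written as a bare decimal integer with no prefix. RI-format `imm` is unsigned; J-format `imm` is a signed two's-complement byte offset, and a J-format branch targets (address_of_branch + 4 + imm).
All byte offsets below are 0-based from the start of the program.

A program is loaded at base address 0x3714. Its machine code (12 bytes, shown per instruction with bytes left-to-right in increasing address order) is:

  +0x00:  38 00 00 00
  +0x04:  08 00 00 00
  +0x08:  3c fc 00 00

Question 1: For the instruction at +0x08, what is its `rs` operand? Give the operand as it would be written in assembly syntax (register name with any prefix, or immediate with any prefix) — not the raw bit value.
+0x08: 3c fc 00 00 ⇒ word 0x3cfc0000 (big)
  opcode bits[31:24]=0x3c: lsr/RR
  rd: (w>>21)&0x7=0x7 → $7
  rs: (w>>18)&0x7=0x7 → $7

$7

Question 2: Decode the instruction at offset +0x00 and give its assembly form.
[00] 38 00 00 00 → 0x38000000
  top 8b → 0x38 → stop [N]

stop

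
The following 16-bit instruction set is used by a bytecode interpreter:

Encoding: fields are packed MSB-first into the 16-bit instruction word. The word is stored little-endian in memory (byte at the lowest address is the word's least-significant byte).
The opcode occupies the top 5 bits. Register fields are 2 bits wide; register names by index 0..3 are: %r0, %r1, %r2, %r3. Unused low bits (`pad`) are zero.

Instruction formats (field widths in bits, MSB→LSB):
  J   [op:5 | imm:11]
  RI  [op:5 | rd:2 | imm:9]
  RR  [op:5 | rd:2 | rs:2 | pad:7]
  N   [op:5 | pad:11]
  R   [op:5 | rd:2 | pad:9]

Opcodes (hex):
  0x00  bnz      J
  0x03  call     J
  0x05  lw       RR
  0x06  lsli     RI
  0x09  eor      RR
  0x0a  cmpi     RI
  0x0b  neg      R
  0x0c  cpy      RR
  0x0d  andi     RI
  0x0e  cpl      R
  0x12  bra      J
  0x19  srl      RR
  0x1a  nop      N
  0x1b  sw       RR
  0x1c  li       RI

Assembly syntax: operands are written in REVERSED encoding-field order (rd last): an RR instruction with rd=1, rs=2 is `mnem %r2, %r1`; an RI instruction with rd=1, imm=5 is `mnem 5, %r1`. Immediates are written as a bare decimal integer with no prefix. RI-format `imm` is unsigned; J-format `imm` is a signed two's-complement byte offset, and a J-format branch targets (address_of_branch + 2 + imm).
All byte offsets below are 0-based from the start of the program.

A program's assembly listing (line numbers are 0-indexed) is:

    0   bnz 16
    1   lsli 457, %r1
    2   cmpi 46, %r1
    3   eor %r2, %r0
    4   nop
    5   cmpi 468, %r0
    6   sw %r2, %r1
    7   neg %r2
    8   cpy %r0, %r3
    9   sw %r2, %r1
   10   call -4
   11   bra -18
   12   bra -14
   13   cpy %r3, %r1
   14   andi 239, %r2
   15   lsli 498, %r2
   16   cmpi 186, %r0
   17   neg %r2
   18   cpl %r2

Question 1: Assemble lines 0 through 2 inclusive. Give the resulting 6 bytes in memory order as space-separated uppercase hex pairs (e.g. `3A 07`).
line 0 (bnz): pack op=0x0:5|imm=16:11 = 0x0010; little→ 10 00
line 1 (lsli): pack op=0x6:5|rd=1:2|imm=457:9 = 0x33c9; little→ c9 33
line 2 (cmpi): pack op=0xa:5|rd=1:2|imm=46:9 = 0x522e; little→ 2e 52

10 00 C9 33 2E 52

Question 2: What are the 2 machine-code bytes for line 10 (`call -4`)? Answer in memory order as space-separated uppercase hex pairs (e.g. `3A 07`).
FC 1F

line 10 (call): pack op=0x3:5|imm=-4:11 = 0x1ffc; little→ fc 1f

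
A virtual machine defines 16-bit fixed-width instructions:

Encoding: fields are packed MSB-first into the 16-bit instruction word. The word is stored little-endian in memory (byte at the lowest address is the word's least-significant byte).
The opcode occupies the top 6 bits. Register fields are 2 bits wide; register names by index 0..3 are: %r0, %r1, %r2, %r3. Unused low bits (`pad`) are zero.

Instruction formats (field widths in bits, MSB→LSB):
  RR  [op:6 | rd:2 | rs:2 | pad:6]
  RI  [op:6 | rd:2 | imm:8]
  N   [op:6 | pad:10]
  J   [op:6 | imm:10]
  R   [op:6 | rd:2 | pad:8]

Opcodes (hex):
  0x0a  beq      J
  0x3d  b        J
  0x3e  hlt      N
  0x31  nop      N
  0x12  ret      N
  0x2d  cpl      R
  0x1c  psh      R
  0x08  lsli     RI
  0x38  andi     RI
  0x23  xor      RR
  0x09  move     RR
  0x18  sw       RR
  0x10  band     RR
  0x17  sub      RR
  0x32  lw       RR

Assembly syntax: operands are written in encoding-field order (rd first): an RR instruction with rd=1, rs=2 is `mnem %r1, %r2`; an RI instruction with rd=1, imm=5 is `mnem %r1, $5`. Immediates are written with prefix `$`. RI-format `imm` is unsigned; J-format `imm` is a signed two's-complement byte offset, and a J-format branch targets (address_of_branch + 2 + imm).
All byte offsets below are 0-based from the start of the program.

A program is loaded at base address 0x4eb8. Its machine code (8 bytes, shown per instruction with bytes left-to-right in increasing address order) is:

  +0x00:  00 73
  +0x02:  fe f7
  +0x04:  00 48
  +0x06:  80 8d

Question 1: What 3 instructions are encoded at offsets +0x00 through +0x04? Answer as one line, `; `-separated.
off 0x00: read 00 73 as little → 0x7300
  op=0x7300>>10=0x1c ⇒ psh (R)
  [9:8] rd=3 = %r3
off 0x02: read fe f7 as little → 0xf7fe
  op=0xf7fe>>10=0x3d ⇒ b (J)
  [9:0] imm=1022 (s10→-2) = $-2
off 0x04: read 00 48 as little → 0x4800
  op=0x4800>>10=0x12 ⇒ ret (N)

psh %r3; b $-2; ret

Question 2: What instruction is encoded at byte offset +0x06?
[06] 80 8d → 0x8d80
  op=0x8d80>>10=0x23 ⇒ xor (RR)
  [9:8] rd=1 = %r1
  [7:6] rs=2 = %r2

xor %r1, %r2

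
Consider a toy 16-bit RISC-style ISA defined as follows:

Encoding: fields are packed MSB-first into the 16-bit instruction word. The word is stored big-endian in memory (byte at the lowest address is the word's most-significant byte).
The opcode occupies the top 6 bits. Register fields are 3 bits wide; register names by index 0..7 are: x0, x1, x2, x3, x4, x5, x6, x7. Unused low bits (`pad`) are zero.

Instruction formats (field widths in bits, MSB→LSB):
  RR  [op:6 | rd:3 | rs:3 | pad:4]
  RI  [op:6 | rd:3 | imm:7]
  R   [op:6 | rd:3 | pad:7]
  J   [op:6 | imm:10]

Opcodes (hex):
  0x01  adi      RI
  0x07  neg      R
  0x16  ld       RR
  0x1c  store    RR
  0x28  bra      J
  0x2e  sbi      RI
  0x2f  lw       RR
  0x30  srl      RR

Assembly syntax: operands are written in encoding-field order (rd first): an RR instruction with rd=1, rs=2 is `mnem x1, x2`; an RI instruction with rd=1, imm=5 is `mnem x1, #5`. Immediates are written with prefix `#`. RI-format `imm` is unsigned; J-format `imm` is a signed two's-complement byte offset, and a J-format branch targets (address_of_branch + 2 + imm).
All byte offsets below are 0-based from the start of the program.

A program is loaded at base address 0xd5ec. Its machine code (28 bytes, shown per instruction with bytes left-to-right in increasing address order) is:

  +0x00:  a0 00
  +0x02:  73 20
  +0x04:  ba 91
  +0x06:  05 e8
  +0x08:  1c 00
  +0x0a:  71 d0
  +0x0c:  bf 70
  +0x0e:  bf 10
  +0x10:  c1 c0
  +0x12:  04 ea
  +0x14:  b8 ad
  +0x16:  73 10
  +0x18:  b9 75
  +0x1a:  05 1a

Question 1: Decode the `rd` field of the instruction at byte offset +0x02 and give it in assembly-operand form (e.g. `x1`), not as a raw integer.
x6

@+02  big-endian(73 20) = 0x7320
  op=0x7320>>10=0x1c ⇒ store (RR)
  [9:7] rd=6 = x6
  [6:4] rs=2 = x2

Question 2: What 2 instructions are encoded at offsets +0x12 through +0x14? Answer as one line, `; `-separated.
adi x1, #106; sbi x1, #45

off 0x12: read 04 ea as big → 0x04ea
  opcode bits[15:10]=0x1: adi/RI
  rd@[9:7]=0x1 ⇒ x1
  imm@[6:0]=0x6a ⇒ #106
off 0x14: read b8 ad as big → 0xb8ad
  opcode bits[15:10]=0x2e: sbi/RI
  rd@[9:7]=0x1 ⇒ x1
  imm@[6:0]=0x2d ⇒ #45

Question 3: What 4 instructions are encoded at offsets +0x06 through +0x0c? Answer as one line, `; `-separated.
@+06  big-endian(05 e8) = 0x05e8
  op=0x05e8>>10=0x1 ⇒ adi (RI)
  rd: (w>>7)&0x7=0x3 → x3
  imm: (w>>0)&0x7f=0x68 → #104
@+08  big-endian(1c 00) = 0x1c00
  op=0x1c00>>10=0x7 ⇒ neg (R)
  rd: (w>>7)&0x7=0x0 → x0
@+0a  big-endian(71 d0) = 0x71d0
  op=0x71d0>>10=0x1c ⇒ store (RR)
  rd: (w>>7)&0x7=0x3 → x3
  rs: (w>>4)&0x7=0x5 → x5
@+0c  big-endian(bf 70) = 0xbf70
  op=0xbf70>>10=0x2f ⇒ lw (RR)
  rd: (w>>7)&0x7=0x6 → x6
  rs: (w>>4)&0x7=0x7 → x7

adi x3, #104; neg x0; store x3, x5; lw x6, x7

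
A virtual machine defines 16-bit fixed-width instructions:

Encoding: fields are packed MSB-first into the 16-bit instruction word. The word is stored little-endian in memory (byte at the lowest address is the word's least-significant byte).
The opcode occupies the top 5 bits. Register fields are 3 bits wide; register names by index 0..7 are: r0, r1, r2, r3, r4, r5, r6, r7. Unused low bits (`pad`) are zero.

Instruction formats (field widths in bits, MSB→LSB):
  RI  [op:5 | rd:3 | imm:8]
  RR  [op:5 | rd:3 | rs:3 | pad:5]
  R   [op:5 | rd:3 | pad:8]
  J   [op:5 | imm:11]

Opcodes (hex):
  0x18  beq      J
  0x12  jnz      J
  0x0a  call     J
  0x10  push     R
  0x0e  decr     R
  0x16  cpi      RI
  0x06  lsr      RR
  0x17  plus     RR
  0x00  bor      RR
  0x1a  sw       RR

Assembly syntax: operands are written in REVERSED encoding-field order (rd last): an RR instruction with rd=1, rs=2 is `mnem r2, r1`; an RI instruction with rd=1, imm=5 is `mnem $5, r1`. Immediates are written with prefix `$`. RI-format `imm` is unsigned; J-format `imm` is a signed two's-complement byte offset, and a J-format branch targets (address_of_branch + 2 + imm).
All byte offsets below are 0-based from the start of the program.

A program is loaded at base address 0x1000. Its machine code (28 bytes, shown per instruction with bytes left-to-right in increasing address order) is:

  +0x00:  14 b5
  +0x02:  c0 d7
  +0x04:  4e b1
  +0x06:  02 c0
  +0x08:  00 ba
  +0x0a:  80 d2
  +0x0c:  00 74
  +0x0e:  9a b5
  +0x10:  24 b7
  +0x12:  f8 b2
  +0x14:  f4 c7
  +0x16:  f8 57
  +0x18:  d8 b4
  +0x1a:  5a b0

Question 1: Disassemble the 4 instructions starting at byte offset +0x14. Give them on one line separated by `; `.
off 0x14: read f4 c7 as little → 0xc7f4
  top 5b → 0x18 → beq [J]
  imm: (w>>0)&0x7ff=0x7f4 (s11→-12) → $-12
off 0x16: read f8 57 as little → 0x57f8
  top 5b → 0xa → call [J]
  imm: (w>>0)&0x7ff=0x7f8 (s11→-8) → $-8
off 0x18: read d8 b4 as little → 0xb4d8
  top 5b → 0x16 → cpi [RI]
  rd: (w>>8)&0x7=0x4 → r4
  imm: (w>>0)&0xff=0xd8 → $216
off 0x1a: read 5a b0 as little → 0xb05a
  top 5b → 0x16 → cpi [RI]
  rd: (w>>8)&0x7=0x0 → r0
  imm: (w>>0)&0xff=0x5a → $90

beq $-12; call $-8; cpi $216, r4; cpi $90, r0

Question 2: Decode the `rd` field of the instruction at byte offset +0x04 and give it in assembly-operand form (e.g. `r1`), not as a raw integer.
+0x04: 4e b1 ⇒ word 0xb14e (little)
  opcode bits[15:11]=0x16: cpi/RI
  rd@[10:8]=0x1 ⇒ r1
  imm@[7:0]=0x4e ⇒ $78

r1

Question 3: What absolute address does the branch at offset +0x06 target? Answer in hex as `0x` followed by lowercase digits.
0x100a

off 0x06: read 02 c0 as little → 0xc002
  top 5b → 0x18 → beq [J]
  imm: (w>>0)&0x7ff=0x2 → $2
  target = base 0x1000 + off 0x06 + 2 + imm 2 = 0x100a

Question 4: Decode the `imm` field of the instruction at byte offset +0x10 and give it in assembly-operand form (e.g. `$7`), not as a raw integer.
$36

off 0x10: read 24 b7 as little → 0xb724
  op=0xb724>>11=0x16 ⇒ cpi (RI)
  [10:8] rd=7 = r7
  [7:0] imm=36 = $36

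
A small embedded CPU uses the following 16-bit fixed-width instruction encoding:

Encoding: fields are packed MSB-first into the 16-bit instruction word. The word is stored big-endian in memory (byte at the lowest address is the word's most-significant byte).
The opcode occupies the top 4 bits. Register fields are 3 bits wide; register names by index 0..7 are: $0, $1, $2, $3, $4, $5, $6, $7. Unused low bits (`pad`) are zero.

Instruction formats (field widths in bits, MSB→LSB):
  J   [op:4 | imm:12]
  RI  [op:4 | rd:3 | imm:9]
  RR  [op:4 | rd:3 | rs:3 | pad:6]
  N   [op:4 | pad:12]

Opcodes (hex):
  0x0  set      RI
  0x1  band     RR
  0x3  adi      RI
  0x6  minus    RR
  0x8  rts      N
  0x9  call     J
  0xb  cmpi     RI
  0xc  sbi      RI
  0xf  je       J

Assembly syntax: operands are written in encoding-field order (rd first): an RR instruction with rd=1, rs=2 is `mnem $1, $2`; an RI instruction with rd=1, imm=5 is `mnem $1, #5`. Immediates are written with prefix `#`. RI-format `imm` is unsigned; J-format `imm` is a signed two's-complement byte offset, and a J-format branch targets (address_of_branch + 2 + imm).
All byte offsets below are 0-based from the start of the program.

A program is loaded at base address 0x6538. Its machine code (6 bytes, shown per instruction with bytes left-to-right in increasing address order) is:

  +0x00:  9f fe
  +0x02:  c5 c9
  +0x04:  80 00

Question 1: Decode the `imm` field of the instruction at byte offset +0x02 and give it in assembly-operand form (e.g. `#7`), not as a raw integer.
off 0x02: read c5 c9 as big → 0xc5c9
  opcode bits[15:12]=0xc: sbi/RI
  [11:9] rd=2 = $2
  [8:0] imm=457 = #457

#457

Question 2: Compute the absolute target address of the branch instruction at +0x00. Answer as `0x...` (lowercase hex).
off 0x00: read 9f fe as big → 0x9ffe
  op=0x9ffe>>12=0x9 ⇒ call (J)
  imm: (w>>0)&0xfff=0xffe (s12→-2) → #-2
  target = base 0x6538 + off 0x00 + 2 + imm -2 = 0x6538

0x6538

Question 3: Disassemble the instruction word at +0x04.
rts

@+04  big-endian(80 00) = 0x8000
  top 4b → 0x8 → rts [N]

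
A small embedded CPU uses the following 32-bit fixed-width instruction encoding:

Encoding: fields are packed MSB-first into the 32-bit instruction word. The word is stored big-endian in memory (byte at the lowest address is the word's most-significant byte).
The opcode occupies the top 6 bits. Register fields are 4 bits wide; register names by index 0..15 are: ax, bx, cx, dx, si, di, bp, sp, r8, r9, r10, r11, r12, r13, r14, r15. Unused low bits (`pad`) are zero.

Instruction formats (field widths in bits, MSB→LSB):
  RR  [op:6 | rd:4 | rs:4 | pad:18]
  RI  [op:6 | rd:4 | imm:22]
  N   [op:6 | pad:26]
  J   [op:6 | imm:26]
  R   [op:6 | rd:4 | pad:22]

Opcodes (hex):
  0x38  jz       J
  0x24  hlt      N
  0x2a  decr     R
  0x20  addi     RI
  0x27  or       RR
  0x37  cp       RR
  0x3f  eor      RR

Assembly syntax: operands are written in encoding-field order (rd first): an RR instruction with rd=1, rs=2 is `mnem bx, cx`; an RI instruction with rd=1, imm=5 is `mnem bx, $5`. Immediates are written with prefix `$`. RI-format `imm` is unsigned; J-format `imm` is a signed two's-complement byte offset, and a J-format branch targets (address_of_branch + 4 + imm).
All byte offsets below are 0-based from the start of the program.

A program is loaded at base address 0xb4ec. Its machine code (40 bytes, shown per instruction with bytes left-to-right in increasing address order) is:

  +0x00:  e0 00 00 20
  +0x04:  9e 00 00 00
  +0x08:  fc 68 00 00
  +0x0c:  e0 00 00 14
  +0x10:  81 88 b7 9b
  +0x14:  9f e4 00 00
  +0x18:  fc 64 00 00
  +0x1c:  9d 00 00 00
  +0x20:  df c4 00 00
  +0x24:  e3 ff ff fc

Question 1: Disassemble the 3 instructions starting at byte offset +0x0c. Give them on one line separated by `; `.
[0c] e0 00 00 14 → 0xe0000014
  op=0xe0000014>>26=0x38 ⇒ jz (J)
  imm: (w>>0)&0x3ffffff=0x14 → $20
[10] 81 88 b7 9b → 0x8188b79b
  op=0x8188b79b>>26=0x20 ⇒ addi (RI)
  rd: (w>>22)&0xf=0x6 → bp
  imm: (w>>0)&0x3fffff=0x8b79b → $571291
[14] 9f e4 00 00 → 0x9fe40000
  op=0x9fe40000>>26=0x27 ⇒ or (RR)
  rd: (w>>22)&0xf=0xf → r15
  rs: (w>>18)&0xf=0x9 → r9

jz $20; addi bp, $571291; or r15, r9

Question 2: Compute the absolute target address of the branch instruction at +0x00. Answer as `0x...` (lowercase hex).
[00] e0 00 00 20 → 0xe0000020
  opcode bits[31:26]=0x38: jz/J
  imm@[25:0]=0x20 ⇒ $32
  target = base 0xb4ec + off 0x00 + 4 + imm 32 = 0xb510

0xb510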